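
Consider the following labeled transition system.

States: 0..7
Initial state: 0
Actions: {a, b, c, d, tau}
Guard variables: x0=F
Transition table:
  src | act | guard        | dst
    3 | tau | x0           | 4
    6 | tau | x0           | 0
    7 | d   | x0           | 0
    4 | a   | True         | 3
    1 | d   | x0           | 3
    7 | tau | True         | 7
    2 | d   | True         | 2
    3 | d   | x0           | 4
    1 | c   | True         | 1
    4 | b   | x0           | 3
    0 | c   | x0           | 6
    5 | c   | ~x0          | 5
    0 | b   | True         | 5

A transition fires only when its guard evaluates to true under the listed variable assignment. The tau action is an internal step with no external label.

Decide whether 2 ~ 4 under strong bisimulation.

Answer: NOT BISIMILAR

Trace:
Refine partition for ~:
  π0 = {{0,1,2,3,4,5,6,7}}
  π1 = {{0},{1,5},{2},{3,6},{4},{7}}
stable after 2 split(s): 6 block(s)
2∈{2}, 4∈{4}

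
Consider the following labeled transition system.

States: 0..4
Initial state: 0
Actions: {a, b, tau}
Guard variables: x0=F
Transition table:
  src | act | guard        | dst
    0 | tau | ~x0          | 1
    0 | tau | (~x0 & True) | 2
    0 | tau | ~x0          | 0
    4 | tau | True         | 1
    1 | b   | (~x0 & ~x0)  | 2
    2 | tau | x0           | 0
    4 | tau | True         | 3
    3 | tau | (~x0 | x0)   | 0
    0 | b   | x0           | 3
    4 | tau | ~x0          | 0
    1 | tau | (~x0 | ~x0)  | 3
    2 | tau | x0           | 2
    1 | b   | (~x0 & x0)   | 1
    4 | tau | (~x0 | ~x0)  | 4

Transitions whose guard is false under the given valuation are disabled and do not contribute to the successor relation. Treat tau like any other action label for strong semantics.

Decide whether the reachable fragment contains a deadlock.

Answer: DEADLOCK at state 2

Working:
R = {0,1,2,3}
  0: tau→0  tau→1  tau→2  [3 out]
  1: b→2  tau→3  [2 out]
  2: ∅  [STUCK]
  3: tau→0  [1 out]
witness 2: tau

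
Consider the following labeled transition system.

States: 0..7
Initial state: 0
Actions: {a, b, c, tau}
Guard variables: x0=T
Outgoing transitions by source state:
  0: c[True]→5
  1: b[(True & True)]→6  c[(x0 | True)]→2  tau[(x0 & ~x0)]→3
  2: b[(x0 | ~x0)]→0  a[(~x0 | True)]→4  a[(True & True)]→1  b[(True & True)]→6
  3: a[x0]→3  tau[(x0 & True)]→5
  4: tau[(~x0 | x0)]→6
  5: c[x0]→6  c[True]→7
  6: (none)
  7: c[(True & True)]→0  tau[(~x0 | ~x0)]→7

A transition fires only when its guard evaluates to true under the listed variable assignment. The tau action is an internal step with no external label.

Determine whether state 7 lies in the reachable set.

Answer: REACHABLE

Analysis:
Guard filter leaves 13 enabled edge(s).
Layer 0: {0}
Layer 1: {5}  cumulative {0,5}
Layer 2: {6,7}  cumulative {0,5,6,7}
Reach set: {0,5,6,7}
witness 7: c·c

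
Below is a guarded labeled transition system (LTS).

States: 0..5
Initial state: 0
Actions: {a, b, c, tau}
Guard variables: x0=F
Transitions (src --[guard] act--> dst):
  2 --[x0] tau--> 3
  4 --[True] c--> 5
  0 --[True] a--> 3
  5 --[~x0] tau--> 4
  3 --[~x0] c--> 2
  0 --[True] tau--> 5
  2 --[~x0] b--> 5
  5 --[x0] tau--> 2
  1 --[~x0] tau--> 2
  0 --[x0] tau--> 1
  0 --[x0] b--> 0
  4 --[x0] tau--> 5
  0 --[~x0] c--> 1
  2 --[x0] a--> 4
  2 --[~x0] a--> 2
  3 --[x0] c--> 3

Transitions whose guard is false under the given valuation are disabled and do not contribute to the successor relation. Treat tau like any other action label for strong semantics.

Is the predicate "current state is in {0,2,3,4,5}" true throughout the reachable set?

Safe = {0,2,3,4,5}
Reachable = {0,1,2,3,4,5}
  0: ok
  1: outside
  2: ok
  3: ok
  4: ok
  5: ok
witness against invariant: c → 1

Answer: INVARIANT VIOLATED at state 1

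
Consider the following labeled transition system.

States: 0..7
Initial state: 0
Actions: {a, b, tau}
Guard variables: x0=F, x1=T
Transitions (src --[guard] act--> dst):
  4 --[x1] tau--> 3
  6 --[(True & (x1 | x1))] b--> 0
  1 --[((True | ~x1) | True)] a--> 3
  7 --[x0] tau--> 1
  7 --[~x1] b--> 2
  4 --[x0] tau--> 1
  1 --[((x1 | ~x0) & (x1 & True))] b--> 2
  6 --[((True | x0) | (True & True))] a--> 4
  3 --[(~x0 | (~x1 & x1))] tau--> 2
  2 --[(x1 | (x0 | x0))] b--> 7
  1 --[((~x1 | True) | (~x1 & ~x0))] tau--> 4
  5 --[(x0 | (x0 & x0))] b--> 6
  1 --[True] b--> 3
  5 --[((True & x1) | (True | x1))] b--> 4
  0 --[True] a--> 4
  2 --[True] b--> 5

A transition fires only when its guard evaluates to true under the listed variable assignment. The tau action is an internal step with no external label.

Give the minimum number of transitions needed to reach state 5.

Answer: 4

Working:
Breadth-first toward 5:
  depth 0: {0}
  depth 1: {4}
  depth 2: {3}
  depth 3: {2}
  depth 4: {5,7}
first hit 5 at d=4 via a·tau·tau·b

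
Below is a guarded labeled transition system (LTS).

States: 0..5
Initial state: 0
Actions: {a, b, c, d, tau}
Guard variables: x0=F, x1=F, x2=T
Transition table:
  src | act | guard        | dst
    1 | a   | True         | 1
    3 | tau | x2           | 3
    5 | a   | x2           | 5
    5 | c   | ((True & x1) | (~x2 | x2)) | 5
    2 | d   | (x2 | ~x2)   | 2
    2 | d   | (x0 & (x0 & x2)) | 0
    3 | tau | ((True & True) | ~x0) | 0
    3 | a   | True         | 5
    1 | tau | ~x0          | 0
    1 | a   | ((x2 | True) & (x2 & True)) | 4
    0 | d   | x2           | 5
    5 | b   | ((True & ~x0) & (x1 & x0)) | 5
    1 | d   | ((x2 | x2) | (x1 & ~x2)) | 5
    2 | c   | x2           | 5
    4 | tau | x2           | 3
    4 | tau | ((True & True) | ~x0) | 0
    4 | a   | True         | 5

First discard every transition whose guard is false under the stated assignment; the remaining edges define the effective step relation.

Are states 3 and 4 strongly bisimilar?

Answer: BISIMILAR

Working:
Refine partition for ~:
  round 0: {{0,1,2,3,4,5}}
  round 1: {{0},{1},{2},{3,4},{5}}
stable after 2 split(s): 5 block(s)
[3]={3,4}  [4]={3,4}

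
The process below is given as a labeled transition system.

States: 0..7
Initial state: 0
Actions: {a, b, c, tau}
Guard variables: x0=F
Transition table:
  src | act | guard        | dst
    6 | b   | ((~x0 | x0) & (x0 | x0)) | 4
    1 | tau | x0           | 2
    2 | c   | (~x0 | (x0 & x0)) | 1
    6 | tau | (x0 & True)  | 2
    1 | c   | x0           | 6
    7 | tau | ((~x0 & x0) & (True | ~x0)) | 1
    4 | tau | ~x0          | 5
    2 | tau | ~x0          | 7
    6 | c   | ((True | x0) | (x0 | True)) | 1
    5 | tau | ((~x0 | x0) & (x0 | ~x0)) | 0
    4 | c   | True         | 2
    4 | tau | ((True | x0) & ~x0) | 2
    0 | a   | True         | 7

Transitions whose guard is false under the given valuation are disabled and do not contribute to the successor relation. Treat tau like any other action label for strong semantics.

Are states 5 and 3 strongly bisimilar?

Refine partition for ~:
  P[0] = {{0,1,2,3,4,5,6,7}}
  P[1] = {{0},{1,3,7},{2,4},{5},{6}}
  P[2] = {{0},{1,3,7},{2},{4},{5},{6}}
6 equivalence class(es) (converged in 3)
5∈{5}, 3∈{1,3,7}

Answer: NOT BISIMILAR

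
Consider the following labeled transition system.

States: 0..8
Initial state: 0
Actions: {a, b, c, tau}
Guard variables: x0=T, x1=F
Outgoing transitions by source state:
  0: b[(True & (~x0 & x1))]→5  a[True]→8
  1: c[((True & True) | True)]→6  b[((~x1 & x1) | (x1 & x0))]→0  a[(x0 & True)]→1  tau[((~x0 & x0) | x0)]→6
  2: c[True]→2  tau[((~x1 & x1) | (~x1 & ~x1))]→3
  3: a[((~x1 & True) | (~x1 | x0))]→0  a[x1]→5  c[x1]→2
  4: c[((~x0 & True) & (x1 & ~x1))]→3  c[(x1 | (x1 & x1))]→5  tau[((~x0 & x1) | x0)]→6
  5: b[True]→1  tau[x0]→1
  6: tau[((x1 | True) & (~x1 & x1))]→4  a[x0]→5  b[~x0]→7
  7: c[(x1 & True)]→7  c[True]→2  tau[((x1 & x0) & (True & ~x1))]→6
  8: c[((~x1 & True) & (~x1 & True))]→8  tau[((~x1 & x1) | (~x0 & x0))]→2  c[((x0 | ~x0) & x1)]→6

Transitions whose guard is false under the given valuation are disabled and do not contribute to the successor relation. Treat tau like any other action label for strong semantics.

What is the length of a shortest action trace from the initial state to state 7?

BFS to 7:
  L0 = {0}
  L1 = {8}
7 never appears.

Answer: UNREACHABLE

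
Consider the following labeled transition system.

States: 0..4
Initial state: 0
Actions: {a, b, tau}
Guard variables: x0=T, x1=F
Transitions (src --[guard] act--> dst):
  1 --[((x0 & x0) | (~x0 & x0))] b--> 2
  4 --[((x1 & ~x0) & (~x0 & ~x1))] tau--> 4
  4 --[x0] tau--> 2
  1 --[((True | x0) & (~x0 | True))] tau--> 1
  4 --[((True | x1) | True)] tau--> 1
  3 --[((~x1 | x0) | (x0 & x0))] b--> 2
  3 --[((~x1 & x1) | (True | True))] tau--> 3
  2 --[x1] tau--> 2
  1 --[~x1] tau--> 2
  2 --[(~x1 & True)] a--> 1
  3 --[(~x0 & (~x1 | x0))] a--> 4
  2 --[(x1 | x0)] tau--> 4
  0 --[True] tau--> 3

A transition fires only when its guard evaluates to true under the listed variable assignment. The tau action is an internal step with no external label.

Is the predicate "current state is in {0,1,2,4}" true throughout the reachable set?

Answer: INVARIANT VIOLATED at state 3

Trace:
Inv-set: {0,1,2,4}
Reach set: {0,1,2,3,4}
  0: ok
  1: ok
  2: ok
  3: outside
  4: ok
reach 3 via tau — violates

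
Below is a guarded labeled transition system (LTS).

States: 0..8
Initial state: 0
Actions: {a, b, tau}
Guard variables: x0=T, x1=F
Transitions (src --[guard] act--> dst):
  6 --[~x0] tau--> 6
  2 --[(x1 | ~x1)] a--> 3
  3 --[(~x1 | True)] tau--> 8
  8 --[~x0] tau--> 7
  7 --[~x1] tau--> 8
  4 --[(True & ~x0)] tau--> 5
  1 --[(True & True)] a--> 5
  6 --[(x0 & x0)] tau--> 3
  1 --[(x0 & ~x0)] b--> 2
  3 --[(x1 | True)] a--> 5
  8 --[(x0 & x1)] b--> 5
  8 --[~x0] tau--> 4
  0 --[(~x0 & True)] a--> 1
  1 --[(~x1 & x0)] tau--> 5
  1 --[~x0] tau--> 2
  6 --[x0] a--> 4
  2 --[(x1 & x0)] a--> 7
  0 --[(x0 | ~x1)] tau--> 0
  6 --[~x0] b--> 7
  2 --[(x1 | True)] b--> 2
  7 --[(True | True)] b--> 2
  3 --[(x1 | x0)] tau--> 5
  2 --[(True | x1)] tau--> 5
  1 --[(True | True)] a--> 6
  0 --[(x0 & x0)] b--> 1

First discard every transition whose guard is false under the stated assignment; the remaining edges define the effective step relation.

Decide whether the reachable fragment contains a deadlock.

Answer: DEADLOCK at state 4

Working:
Reach set: {0,1,3,4,5,6,8}
  0: b→1  tau→0  [deg 2]
  1: a→5  a→6  tau→5  [deg 3]
  3: a→5  tau→5  tau→8  [deg 3]
  4: ∅  [deadlock]
  5: ∅  [deadlock]
  6: a→4  tau→3  [deg 2]
  8: ∅  [deadlock]
Path to 4: b·a·a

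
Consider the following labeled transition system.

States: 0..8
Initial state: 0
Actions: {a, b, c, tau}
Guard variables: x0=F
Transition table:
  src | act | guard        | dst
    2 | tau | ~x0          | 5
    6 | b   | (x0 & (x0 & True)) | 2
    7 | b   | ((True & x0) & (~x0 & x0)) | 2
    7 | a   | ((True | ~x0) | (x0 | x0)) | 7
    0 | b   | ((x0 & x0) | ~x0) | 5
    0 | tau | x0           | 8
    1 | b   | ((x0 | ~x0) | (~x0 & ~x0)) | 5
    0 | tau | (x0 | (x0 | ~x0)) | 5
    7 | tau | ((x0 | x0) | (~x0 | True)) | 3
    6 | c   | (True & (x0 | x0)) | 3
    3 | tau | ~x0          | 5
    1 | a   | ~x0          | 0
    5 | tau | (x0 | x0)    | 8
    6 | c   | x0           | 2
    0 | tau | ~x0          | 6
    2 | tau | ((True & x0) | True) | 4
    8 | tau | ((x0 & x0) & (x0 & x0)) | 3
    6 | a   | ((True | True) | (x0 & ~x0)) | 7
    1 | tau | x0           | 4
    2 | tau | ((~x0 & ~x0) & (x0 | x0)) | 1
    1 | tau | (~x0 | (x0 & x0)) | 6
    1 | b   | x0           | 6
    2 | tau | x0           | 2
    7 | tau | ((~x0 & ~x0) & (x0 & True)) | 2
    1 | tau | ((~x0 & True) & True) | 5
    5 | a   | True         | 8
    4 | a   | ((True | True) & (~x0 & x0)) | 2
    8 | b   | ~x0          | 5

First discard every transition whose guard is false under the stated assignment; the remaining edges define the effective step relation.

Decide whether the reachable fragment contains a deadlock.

R = {0,3,5,6,7,8}
  0: b→5  tau→5  tau→6  [3 exit(s)]
  3: tau→5  [1 exit(s)]
  5: a→8  [1 exit(s)]
  6: a→7  [1 exit(s)]
  7: a→7  tau→3  [2 exit(s)]
  8: b→5  [1 exit(s)]

Answer: DEADLOCK-FREE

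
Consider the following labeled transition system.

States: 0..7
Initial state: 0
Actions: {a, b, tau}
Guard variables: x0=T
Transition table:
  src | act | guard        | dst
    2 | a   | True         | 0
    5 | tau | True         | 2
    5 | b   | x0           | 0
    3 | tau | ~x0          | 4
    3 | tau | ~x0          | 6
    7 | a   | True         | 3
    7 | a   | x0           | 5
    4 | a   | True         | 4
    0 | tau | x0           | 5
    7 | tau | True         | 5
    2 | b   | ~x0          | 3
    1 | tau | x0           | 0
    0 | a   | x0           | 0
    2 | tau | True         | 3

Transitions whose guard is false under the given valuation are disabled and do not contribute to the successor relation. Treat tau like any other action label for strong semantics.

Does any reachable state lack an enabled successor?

Answer: DEADLOCK at state 3

Analysis:
R = {0,2,3,5}
  0: a→0  tau→5  [2 exit(s)]
  2: a→0  tau→3  [2 exit(s)]
  3: ∅  [deadlock]
  5: b→0  tau→2  [2 exit(s)]
Path to 3: tau·tau·tau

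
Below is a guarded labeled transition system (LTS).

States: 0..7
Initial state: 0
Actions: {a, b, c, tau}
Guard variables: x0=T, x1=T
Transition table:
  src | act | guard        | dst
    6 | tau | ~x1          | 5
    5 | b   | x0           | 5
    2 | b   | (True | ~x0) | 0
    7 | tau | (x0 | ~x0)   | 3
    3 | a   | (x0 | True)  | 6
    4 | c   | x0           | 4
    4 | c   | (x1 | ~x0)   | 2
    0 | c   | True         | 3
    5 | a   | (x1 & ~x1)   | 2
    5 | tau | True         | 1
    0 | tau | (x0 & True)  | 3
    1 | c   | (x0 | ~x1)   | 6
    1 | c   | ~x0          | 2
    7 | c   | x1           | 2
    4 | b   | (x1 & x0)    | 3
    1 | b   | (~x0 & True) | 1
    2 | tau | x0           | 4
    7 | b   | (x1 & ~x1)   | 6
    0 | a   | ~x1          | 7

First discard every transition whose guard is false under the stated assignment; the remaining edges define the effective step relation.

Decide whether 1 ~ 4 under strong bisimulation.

Answer: NOT BISIMILAR

Trace:
Compute ~ classes (split until stable):
  P[0] = {{0,1,2,3,4,5,6,7}}
  P[1] = {{0,7},{1},{2,5},{3},{4},{6}}
  P[2] = {{0},{1},{2},{3},{4},{5},{6},{7}}
Fixed point at round 3; 8 class(es).
1∈{1}, 4∈{4}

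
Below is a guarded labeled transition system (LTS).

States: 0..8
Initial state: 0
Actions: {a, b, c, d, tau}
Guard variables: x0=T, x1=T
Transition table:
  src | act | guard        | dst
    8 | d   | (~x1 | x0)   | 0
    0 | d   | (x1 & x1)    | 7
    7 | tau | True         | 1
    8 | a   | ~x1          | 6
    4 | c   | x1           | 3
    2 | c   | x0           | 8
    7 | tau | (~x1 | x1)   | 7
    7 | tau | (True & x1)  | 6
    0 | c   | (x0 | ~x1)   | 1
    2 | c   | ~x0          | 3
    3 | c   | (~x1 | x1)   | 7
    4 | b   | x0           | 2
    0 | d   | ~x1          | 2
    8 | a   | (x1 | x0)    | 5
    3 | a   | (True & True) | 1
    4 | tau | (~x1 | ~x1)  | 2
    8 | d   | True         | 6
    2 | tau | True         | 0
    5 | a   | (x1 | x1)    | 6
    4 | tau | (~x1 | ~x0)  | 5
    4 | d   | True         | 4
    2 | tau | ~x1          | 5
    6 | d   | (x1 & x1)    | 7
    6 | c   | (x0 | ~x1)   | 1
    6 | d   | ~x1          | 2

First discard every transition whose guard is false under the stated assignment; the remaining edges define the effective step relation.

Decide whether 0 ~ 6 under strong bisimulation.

Answer: BISIMILAR

Working:
Refine partition for ~:
  round 0: {{0,1,2,3,4,5,6,7,8}}
  round 1: {{0,6},{1},{2},{3},{4},{5},{7},{8}}
Fixed point at round 2; 8 class(es).
[0]={0,6}  [6]={0,6}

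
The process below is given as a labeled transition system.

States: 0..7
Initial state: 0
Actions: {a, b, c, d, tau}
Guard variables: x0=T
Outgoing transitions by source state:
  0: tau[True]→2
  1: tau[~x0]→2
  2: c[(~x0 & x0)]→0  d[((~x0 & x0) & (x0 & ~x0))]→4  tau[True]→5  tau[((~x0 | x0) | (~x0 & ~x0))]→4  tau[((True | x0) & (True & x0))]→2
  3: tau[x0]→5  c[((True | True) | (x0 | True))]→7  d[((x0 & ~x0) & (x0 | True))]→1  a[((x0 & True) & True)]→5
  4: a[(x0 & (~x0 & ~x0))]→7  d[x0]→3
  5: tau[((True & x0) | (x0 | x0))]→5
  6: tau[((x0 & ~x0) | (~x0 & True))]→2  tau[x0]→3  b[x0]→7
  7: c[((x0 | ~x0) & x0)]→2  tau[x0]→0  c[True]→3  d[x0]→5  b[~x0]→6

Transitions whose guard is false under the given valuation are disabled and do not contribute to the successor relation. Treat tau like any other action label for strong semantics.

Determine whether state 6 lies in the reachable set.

Guard filter leaves 15 enabled edge(s).
depth 0: {0}
depth 1: {2}  total {0,2}
depth 2: {4,5}  total {0,2,4,5}
depth 3: {3}  total {0,2,3,4,5}
depth 4: {7}  total {0,2,3,4,5,7}
Reachable = {0,2,3,4,5,7}

Answer: UNREACHABLE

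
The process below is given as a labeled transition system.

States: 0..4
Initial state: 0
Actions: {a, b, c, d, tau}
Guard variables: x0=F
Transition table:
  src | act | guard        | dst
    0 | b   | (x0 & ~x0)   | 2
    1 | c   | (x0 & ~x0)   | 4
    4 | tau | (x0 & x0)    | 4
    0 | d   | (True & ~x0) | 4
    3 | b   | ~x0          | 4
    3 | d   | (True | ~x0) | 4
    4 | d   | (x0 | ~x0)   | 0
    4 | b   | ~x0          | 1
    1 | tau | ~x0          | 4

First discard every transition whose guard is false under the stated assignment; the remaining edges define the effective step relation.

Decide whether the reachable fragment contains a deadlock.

Reach set: {0,1,4}
  0: d→4  [1 out]
  1: tau→4  [1 out]
  4: b→1  d→0  [2 out]

Answer: DEADLOCK-FREE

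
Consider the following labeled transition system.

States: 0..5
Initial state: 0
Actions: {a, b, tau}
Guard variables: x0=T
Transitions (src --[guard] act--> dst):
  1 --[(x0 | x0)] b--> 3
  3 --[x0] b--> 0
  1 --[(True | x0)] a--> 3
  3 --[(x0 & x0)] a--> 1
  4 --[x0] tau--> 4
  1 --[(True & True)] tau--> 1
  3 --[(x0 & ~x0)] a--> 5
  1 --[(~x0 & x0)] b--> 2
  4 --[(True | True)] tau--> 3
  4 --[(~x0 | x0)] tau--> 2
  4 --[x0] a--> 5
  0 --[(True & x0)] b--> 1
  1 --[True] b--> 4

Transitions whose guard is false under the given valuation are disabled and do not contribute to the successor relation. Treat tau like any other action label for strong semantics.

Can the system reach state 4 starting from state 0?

11 transition(s) survive guard evaluation.
depth 0: {0}
depth 1: {1}  cumulative {0,1}
depth 2: {3,4}  cumulative {0,1,3,4}
depth 3: {2,5}  cumulative {0,1,2,3,4,5}
Reach set: {0,1,2,3,4,5}
Path to 4: b·b

Answer: REACHABLE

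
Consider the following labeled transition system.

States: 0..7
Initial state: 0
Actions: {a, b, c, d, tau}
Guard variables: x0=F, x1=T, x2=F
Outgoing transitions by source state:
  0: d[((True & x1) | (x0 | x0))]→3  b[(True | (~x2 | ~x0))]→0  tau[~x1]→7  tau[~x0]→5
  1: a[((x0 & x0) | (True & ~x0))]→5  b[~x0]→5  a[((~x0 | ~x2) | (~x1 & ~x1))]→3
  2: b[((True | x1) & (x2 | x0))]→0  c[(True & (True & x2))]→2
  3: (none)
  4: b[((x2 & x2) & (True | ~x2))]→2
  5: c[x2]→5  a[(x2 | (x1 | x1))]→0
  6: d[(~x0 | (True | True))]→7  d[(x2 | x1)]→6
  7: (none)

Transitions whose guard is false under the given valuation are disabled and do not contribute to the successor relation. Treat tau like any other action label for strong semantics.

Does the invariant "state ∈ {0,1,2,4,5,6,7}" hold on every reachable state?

Safe = {0,1,2,4,5,6,7}
Reach set: {0,3,5}
  0: ✓
  3: outside
  5: ✓
reach 3 via d — violates

Answer: INVARIANT VIOLATED at state 3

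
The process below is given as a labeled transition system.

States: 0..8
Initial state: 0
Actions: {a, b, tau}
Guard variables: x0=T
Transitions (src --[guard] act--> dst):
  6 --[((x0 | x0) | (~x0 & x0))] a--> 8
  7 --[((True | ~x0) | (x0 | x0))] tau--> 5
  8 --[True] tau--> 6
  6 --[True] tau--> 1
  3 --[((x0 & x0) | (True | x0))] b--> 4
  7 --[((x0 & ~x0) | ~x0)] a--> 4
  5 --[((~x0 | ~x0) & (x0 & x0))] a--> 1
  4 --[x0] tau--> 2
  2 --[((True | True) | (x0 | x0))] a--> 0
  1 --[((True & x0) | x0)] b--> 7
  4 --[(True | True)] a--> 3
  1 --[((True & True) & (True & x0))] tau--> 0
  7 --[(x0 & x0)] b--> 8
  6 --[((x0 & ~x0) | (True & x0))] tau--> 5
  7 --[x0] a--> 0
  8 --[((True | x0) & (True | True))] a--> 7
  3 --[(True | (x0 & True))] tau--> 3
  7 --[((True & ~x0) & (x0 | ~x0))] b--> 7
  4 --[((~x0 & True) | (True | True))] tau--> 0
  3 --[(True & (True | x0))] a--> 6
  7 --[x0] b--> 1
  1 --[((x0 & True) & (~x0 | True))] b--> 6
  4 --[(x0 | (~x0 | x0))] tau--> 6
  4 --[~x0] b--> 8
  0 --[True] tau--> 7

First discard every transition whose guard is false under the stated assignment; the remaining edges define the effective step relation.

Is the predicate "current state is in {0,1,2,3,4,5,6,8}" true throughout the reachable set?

Inv-set: {0,1,2,3,4,5,6,8}
Reach set: {0,1,5,6,7,8}
  0: safe
  1: safe
  5: safe
  6: safe
  7: VIOLATES
  8: safe
witness against invariant: tau → 7

Answer: INVARIANT VIOLATED at state 7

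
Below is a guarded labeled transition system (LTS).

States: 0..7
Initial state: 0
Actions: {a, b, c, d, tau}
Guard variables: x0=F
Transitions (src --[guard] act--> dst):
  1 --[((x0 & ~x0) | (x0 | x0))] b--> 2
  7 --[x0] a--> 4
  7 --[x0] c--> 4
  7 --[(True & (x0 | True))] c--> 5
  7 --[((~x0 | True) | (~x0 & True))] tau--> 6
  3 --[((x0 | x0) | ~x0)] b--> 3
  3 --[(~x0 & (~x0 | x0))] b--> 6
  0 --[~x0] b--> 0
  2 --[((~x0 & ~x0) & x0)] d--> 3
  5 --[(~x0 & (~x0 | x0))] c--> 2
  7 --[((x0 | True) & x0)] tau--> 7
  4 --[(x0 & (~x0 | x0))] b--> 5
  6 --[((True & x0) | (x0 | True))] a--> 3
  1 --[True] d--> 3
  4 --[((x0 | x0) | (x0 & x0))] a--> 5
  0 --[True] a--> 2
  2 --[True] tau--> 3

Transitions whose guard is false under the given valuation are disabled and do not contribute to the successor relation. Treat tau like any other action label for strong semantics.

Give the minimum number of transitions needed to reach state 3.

Answer: 2

Working:
BFS to 3:
  Layer 0: {0}
  Layer 1: {2}
  Layer 2: {3}
first hit 3 at d=2 via a·tau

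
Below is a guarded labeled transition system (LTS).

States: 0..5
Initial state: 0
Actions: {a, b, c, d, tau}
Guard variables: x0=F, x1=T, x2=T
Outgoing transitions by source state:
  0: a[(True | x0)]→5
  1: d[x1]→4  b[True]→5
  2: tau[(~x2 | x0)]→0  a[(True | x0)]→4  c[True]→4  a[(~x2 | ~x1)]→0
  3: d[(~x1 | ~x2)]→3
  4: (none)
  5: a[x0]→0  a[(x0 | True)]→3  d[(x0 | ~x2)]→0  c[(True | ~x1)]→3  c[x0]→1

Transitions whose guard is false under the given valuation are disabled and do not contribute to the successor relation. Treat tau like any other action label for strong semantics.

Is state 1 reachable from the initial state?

Answer: UNREACHABLE

Trace:
Guard filter leaves 7 enabled edge(s).
depth 0: {0}
depth 1: {5}  now seen {0,5}
depth 2: {3}  now seen {0,3,5}
R = {0,3,5}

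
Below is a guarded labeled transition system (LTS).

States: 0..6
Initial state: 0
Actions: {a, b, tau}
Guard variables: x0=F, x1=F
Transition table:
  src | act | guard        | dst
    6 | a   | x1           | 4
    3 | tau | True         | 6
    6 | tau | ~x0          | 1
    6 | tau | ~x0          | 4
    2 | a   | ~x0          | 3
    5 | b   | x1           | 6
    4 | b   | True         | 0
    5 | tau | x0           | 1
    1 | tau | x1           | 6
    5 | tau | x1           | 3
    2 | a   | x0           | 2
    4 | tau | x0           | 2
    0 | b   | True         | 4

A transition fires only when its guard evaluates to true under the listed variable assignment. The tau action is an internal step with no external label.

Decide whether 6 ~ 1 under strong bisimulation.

Answer: NOT BISIMILAR

Trace:
Compute ~ classes (split until stable):
  π0 = {{0,1,2,3,4,5,6}}
  π1 = {{0,4},{1,5},{2},{3,6}}
  π2 = {{0,4},{1,5},{2},{3},{6}}
Fixed point at round 3; 5 class(es).
6∈{6}, 1∈{1,5}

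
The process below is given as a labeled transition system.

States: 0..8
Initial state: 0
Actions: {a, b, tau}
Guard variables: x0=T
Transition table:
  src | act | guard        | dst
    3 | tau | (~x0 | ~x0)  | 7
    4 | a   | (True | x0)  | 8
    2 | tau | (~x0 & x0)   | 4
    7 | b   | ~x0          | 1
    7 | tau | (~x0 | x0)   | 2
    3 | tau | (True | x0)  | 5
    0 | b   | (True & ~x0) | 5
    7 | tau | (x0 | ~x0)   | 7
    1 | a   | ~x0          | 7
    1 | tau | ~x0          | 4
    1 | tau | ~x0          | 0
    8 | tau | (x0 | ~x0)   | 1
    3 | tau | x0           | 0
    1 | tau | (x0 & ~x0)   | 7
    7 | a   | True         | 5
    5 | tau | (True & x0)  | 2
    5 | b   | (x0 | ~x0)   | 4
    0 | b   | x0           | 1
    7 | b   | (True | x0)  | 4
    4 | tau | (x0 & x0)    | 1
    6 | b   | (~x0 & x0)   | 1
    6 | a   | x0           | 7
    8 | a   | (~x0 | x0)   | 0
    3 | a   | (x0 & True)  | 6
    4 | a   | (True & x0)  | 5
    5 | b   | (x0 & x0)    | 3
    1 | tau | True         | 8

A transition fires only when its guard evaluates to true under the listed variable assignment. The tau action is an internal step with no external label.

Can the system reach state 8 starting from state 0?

Answer: REACHABLE

Trace:
18 transition(s) survive guard evaluation.
L0 = {0}
L1 = {1}  cumulative {0,1}
L2 = {8}  cumulative {0,1,8}
Reachable = {0,1,8}
Path to 8: b·tau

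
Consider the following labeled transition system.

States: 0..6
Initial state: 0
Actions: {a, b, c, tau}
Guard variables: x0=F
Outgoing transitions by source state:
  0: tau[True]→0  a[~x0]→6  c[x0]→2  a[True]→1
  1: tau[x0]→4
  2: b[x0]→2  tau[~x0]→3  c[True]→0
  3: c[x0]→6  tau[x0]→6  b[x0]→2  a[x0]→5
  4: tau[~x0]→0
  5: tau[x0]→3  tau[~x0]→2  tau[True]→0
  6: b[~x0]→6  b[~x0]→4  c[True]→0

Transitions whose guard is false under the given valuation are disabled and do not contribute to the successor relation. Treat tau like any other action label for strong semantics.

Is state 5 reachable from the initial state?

Answer: UNREACHABLE

Working:
Guard filter leaves 11 enabled edge(s).
depth 0: {0}
depth 1: {1,6}  total {0,1,6}
depth 2: {4}  total {0,1,4,6}
R = {0,1,4,6}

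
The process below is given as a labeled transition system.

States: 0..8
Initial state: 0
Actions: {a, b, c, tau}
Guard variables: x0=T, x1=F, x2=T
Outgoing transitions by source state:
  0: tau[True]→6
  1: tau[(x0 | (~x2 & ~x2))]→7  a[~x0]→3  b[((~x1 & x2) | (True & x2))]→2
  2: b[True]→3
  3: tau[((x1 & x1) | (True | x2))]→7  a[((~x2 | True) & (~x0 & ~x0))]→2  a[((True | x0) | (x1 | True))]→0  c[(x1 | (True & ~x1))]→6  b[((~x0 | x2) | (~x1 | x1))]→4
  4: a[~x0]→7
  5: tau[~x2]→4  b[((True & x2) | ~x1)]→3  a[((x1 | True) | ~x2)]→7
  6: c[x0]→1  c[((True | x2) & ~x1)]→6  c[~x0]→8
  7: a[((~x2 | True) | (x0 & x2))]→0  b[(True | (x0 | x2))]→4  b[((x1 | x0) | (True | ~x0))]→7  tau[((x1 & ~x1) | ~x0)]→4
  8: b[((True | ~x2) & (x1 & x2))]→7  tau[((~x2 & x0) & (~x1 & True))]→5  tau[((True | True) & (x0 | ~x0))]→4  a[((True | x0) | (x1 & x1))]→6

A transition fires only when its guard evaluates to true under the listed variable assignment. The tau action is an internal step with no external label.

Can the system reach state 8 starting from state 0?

Answer: UNREACHABLE

Trace:
17 transition(s) survive guard evaluation.
L0 = {0}
L1 = {6}  cumulative {0,6}
L2 = {1}  cumulative {0,1,6}
L3 = {2,7}  cumulative {0,1,2,6,7}
L4 = {3,4}  cumulative {0,1,2,3,4,6,7}
Reachable = {0,1,2,3,4,6,7}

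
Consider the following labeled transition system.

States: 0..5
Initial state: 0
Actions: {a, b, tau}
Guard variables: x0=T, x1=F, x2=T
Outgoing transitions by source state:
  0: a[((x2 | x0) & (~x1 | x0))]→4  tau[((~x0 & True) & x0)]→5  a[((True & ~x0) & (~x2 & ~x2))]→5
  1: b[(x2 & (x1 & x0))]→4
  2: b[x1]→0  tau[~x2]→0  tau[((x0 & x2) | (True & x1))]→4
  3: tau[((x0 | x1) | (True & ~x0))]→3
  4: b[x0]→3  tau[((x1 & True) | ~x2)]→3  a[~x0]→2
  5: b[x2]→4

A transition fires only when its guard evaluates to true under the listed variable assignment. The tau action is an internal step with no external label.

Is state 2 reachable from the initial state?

Guard filter leaves 5 enabled edge(s).
L0 = {0}
L1 = {4}  total {0,4}
L2 = {3}  total {0,3,4}
Reachable = {0,3,4}

Answer: UNREACHABLE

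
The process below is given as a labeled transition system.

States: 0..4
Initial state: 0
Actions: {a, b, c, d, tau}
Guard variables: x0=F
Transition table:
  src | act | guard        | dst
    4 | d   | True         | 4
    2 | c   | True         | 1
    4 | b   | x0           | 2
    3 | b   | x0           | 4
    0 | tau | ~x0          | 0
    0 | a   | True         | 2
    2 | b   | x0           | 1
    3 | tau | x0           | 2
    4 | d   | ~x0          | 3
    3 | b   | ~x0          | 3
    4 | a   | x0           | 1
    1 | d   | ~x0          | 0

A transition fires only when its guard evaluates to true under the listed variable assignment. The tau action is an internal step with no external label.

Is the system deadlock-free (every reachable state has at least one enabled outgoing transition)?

Answer: DEADLOCK-FREE

Analysis:
Reachable = {0,1,2}
  0: a→2  tau→0  [deg 2]
  1: d→0  [deg 1]
  2: c→1  [deg 1]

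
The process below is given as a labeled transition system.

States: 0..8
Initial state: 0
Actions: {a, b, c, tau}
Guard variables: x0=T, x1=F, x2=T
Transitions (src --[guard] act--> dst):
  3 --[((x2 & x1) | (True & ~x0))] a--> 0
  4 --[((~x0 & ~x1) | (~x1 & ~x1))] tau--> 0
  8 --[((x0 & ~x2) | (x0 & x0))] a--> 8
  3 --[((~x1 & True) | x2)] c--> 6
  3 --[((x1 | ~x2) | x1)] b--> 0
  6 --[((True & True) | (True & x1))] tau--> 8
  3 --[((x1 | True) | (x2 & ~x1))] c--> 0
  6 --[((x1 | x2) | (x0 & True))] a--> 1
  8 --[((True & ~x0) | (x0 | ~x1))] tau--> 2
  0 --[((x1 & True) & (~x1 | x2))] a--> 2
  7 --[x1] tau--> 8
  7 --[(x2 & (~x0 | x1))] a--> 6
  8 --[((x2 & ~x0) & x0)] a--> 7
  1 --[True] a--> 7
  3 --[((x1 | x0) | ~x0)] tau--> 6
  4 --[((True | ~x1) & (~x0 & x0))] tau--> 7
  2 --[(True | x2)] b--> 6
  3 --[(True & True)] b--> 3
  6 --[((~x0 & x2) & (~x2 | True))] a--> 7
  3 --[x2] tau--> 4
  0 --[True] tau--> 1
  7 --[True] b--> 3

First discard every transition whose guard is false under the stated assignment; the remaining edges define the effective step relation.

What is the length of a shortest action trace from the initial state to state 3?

BFS to 3:
  L0 = {0}
  L1 = {1}
  L2 = {7}
  L3 = {3}
3 enters at depth 3; path tau·a·b

Answer: 3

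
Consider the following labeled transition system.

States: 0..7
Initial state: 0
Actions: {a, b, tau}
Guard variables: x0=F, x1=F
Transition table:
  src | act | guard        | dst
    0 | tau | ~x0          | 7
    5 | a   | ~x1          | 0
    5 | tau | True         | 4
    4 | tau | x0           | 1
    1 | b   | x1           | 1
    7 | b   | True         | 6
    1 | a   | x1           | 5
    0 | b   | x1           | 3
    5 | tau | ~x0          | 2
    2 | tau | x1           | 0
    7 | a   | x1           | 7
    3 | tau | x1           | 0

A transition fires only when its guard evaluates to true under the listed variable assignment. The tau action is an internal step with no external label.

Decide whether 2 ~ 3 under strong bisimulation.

Compute ~ classes (split until stable):
  round 0: {{0,1,2,3,4,5,6,7}}
  round 1: {{0},{1,2,3,4,6},{5},{7}}
stable after 2 split(s): 4 block(s)
2∈{1,2,3,4,6}, 3∈{1,2,3,4,6}

Answer: BISIMILAR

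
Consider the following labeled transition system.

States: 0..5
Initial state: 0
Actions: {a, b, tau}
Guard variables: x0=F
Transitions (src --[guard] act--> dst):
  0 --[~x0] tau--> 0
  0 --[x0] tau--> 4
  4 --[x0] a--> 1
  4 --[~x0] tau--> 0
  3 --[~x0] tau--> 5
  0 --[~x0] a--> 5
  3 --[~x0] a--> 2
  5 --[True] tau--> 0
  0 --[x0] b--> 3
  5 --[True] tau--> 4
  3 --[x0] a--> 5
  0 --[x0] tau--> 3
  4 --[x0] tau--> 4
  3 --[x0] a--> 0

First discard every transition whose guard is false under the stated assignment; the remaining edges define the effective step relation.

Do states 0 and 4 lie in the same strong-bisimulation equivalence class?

Answer: NOT BISIMILAR

Trace:
Bisimulation quotient by refinement:
  round 0: {{0,1,2,3,4,5}}
  round 1: {{0,3},{1,2},{4,5}}
  round 2: {{0},{1,2},{3},{4},{5}}
Fixed point at round 3; 5 class(es).
class of 0: {0}; class of 4: {4}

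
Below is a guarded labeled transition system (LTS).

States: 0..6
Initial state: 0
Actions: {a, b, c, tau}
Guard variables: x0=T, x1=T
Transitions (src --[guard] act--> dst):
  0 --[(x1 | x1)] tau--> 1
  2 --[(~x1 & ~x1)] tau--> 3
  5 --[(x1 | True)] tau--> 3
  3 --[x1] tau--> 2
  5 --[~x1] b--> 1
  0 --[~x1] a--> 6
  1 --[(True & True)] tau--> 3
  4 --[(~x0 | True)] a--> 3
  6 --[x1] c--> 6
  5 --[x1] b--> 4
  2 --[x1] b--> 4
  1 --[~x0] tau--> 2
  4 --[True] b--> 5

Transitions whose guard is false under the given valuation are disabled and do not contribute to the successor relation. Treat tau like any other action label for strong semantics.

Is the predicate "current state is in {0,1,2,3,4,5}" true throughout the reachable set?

Answer: INVARIANT HOLDS

Analysis:
Allowed set {0,1,2,3,4,5}
Reachable = {0,1,2,3,4,5}
  0: ✓
  1: ✓
  2: ✓
  3: ✓
  4: ✓
  5: ✓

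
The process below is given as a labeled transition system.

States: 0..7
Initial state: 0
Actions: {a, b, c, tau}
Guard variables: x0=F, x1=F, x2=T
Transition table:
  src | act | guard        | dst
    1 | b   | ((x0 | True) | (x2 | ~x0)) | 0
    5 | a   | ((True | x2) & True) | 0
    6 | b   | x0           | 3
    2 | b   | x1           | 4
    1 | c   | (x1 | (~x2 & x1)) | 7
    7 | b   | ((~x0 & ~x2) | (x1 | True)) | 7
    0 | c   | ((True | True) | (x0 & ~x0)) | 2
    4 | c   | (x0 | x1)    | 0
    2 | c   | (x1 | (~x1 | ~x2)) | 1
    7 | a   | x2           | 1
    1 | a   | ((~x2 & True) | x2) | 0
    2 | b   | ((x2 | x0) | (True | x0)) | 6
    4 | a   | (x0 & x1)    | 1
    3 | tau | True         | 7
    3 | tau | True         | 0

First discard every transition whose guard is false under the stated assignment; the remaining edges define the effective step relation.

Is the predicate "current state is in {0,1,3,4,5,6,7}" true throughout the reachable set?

Answer: INVARIANT VIOLATED at state 2

Working:
Safe = {0,1,3,4,5,6,7}
Reach set: {0,1,2,6}
  0: safe
  1: safe
  2: ✗ unsafe
  6: safe
reach 2 via c — violates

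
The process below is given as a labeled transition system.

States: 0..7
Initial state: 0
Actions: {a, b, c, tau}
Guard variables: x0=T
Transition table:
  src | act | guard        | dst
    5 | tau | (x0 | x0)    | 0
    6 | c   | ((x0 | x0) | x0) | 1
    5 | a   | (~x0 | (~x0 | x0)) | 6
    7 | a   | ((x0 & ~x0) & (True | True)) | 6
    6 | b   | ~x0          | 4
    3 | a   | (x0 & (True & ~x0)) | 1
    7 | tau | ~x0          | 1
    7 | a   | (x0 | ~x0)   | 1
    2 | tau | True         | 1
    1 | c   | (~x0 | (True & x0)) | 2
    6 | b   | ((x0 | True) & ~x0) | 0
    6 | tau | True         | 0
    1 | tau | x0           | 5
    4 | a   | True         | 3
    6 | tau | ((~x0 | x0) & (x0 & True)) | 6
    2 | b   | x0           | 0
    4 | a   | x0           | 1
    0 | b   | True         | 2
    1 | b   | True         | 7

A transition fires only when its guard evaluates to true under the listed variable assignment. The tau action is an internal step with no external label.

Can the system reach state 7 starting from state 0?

Answer: REACHABLE

Analysis:
After dropping false guards: 14 live edges.
depth 0: {0}
depth 1: {2}  cumulative {0,2}
depth 2: {1}  cumulative {0,1,2}
depth 3: {5,7}  cumulative {0,1,2,5,7}
depth 4: {6}  cumulative {0,1,2,5,6,7}
R = {0,1,2,5,6,7}
trace reaching 7: b·tau·b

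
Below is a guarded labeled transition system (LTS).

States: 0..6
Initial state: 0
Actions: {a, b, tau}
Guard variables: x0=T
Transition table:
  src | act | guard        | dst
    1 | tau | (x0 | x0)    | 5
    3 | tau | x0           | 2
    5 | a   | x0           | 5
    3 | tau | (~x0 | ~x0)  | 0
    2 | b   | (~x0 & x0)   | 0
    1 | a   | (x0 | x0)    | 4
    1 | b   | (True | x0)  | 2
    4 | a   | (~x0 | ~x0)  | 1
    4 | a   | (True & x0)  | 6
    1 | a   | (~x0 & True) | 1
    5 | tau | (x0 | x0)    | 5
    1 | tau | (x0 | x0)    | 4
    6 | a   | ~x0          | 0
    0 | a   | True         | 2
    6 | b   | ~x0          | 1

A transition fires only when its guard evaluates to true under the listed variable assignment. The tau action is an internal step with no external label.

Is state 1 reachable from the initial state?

Answer: UNREACHABLE

Working:
9 transition(s) survive guard evaluation.
depth 0: {0}
depth 1: {2}  cumulative {0,2}
R = {0,2}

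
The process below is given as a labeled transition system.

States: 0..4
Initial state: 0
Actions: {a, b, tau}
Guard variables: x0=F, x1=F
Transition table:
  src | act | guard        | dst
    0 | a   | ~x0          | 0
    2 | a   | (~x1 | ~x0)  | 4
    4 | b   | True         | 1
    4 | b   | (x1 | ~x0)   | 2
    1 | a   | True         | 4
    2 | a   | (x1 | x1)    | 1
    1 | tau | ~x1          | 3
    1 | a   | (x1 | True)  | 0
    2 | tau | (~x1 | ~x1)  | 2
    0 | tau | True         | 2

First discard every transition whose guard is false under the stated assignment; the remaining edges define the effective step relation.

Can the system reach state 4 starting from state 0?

Guard filter leaves 9 enabled edge(s).
Layer 0: {0}
Layer 1: {2}  total {0,2}
Layer 2: {4}  total {0,2,4}
Layer 3: {1}  total {0,1,2,4}
Layer 4: {3}  total {0,1,2,3,4}
Reach set: {0,1,2,3,4}
witness 4: tau·a

Answer: REACHABLE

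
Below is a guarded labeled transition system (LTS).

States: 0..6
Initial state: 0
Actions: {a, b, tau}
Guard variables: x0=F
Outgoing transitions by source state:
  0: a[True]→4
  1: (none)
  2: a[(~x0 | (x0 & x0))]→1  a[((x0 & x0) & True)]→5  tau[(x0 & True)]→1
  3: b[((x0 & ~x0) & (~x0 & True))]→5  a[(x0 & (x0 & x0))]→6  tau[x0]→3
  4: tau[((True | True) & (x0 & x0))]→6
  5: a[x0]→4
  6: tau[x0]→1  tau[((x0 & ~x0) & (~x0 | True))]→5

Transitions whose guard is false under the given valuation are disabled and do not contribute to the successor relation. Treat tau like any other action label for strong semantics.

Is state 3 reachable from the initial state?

Answer: UNREACHABLE

Analysis:
Guard filter leaves 2 enabled edge(s).
depth 0: {0}
depth 1: {4}  now seen {0,4}
R = {0,4}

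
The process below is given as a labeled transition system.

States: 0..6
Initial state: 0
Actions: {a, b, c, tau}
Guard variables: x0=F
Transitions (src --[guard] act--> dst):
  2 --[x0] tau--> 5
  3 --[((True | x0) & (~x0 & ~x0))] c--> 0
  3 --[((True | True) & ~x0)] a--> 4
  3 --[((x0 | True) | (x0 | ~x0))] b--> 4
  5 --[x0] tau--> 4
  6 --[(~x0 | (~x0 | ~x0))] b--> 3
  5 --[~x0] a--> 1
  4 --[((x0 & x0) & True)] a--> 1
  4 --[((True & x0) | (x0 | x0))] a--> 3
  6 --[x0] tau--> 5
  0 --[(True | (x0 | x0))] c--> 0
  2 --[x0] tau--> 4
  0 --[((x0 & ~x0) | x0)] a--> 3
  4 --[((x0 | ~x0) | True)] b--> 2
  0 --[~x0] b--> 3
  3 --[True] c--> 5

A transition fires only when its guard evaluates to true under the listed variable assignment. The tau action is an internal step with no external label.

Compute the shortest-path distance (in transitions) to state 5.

Breadth-first toward 5:
  Layer 0: {0}
  Layer 1: {3}
  Layer 2: {4,5}
depth(5)=2, e.g. b·c

Answer: 2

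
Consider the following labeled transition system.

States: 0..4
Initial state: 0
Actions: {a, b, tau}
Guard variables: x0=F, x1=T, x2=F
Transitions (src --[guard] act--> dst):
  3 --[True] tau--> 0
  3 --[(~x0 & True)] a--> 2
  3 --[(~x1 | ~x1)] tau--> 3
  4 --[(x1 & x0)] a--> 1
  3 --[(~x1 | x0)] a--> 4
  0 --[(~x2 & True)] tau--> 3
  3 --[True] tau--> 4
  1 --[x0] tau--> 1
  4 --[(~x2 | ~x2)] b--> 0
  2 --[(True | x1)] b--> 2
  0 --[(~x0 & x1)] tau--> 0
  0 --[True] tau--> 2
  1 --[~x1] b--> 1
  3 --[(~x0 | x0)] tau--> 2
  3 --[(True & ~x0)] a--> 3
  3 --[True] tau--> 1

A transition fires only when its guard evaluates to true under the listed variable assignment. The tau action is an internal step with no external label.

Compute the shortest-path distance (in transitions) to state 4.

Answer: 2

Working:
Layered search for 4:
  Layer 0: {0}
  Layer 1: {2,3}
  Layer 2: {1,4}
depth(4)=2, e.g. tau·tau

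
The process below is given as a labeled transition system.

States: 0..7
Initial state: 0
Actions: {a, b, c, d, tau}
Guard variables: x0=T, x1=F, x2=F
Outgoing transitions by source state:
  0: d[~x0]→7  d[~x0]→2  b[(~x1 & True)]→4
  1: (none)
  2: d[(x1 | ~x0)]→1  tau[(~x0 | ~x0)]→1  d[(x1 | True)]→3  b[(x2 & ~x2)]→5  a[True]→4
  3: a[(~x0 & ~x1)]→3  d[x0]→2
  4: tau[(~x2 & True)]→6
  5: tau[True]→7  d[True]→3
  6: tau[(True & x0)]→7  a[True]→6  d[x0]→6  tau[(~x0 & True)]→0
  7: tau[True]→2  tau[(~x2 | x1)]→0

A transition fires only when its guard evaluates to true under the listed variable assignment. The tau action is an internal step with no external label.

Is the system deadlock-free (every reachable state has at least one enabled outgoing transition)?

Reach set: {0,2,3,4,6,7}
  0: b→4  [1 exit(s)]
  2: a→4  d→3  [2 exit(s)]
  3: d→2  [1 exit(s)]
  4: tau→6  [1 exit(s)]
  6: a→6  d→6  tau→7  [3 exit(s)]
  7: tau→0  tau→2  [2 exit(s)]

Answer: DEADLOCK-FREE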